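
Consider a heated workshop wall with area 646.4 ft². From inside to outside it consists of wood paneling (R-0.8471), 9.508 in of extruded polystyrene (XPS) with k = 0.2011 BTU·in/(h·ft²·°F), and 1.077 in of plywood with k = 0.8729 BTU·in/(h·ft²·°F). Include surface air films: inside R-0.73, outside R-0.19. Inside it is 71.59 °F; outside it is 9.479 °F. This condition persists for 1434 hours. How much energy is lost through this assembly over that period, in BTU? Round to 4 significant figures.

1145000 BTU

9.508/0.2011 = 47.28
1.077/0.8729 = 1.2338
R_total = 0.73 + 0.8471 + 47.28 + 1.2338 + 0.19 = 50.281 ft²·°F·h/BTU
Q = 646.4 × (71.59 − 9.479) / 50.281 = 798.49 BTU/h
E = 798.49 × 1434 = 1145000 BTU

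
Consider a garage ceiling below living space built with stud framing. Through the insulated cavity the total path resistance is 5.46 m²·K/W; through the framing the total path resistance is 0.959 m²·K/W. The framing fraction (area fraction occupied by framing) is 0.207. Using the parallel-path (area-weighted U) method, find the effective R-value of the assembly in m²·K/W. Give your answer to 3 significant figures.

2.77 m²·K/W

U_eff = 0.793/5.46 + 0.207/0.959 = 0.1452 + 0.2158 = 0.3611
R_eff = 1/U_eff = 2.769 m²·K/W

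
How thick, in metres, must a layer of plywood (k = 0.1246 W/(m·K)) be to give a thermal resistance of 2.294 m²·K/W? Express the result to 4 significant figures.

0.2858 m

L = R·k = 2.294 × 0.1246 = 0.28583 m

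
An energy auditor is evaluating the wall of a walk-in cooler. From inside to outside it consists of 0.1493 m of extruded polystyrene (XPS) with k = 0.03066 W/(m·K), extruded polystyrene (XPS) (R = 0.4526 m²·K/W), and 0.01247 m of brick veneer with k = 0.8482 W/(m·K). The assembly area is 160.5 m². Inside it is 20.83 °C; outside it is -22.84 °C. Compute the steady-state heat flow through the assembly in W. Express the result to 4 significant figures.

0.1493/0.03066 = 4.8695
0.01247/0.8482 = 0.014702
R_total = 4.8695 + 0.4526 + 0.014702 = 5.3368 m²·K/W
Q = A·ΔT/R = 160.5 × (20.83 − (-22.84)) / 5.3368 = 1313.3 W

1313 W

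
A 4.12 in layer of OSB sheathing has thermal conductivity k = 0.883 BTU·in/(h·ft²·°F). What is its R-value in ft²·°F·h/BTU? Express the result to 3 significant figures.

4.67 ft²·°F·h/BTU

R = L/k = 4.12/0.883 = 4.666 ft²·°F·h/BTU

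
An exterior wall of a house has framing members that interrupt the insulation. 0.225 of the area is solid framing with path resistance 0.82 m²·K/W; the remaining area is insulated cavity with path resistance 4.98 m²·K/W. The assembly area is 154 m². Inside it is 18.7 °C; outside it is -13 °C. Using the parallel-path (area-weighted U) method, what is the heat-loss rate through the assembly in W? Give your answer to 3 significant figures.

U_eff = 0.775/4.98 + 0.225/0.82 = 0.1556 + 0.2744 = 0.43
R_eff = 1/U_eff = 2.326 m²·K/W
Q = 154 × (18.7 − (-13)) / 2.326 = 2099 W

2100 W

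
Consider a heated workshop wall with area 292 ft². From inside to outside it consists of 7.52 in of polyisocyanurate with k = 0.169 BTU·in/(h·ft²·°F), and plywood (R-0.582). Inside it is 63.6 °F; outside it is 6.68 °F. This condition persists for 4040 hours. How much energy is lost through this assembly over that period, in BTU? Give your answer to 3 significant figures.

7.52/0.169 = 44.5
R_total = 44.5 + 0.582 = 45.08 ft²·°F·h/BTU
Q = 292 × (63.6 − 6.68) / 45.08 = 368.7 BTU/h
E = 368.7 × 4040 = 1490000 BTU

1490000 BTU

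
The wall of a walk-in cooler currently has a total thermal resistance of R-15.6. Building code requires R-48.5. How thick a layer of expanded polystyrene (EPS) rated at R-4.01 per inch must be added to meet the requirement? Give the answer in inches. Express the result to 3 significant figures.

8.20 in

ΔR = 48.5 − 15.6 = 32.9 ft²·°F·h/BTU
L = ΔR / (R/in) = 32.9/4.01 = 8.204 in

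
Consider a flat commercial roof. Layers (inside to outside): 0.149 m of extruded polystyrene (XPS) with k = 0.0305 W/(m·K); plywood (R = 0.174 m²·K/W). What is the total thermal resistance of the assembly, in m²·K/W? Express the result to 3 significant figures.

5.06 m²·K/W

0.149/0.0305 = 4.885
R_total = 4.885 + 0.174 = 5.059 m²·K/W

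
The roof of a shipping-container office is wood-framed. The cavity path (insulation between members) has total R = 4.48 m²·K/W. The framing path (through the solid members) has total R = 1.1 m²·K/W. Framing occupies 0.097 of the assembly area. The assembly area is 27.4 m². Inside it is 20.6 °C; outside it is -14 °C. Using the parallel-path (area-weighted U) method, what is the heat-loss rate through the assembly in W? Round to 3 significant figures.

U_eff = 0.903/4.48 + 0.097/1.1 = 0.2016 + 0.08818 = 0.2897
R_eff = 1/U_eff = 3.451 m²·K/W
Q = 27.4 × (20.6 − (-14)) / 3.451 = 274.7 W

275 W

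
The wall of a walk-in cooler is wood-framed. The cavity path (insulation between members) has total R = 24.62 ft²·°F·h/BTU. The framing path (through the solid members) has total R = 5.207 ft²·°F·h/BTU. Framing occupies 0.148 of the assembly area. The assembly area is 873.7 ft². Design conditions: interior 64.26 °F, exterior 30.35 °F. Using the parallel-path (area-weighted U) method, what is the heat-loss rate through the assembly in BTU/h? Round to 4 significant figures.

1867 BTU/h

U_eff = 0.852/24.62 + 0.148/5.207 = 0.034606 + 0.028423 = 0.063029
R_eff = 1/U_eff = 15.866 ft²·°F·h/BTU
Q = 873.7 × (64.26 − 30.35) / 15.866 = 1867.4 BTU/h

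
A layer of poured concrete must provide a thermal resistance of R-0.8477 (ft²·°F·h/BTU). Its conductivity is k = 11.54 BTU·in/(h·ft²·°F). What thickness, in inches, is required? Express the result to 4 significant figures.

L = R × k = 0.8477 × 11.54 = 9.7825 in

9.782 in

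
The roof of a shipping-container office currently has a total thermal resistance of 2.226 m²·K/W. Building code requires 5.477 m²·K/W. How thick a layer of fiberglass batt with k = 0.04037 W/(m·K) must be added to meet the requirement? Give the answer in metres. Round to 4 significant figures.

ΔR = 5.477 − 2.226 = 3.251 m²·K/W
L = ΔR × k = 3.251 × 0.04037 = 0.13124 m

0.1312 m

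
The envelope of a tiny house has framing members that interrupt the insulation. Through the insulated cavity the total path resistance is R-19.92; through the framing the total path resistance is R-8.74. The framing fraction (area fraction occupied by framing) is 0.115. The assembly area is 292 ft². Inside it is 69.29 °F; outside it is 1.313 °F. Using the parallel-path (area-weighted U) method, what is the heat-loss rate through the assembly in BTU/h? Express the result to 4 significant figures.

1143 BTU/h

U_eff = 0.885/19.92 + 0.115/8.74 = 0.044428 + 0.013158 = 0.057586
R_eff = 1/U_eff = 17.365 ft²·°F·h/BTU
Q = 292 × (69.29 − 1.313) / 17.365 = 1143 BTU/h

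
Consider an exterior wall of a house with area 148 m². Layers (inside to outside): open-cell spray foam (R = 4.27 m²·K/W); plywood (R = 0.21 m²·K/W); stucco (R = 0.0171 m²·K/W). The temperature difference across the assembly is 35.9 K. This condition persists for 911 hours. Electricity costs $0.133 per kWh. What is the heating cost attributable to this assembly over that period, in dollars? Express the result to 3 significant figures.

143 dollars

R_total = 4.27 + 0.21 + 0.0171 = 4.497 m²·K/W
Q = 148 × 35.9 / 4.497 = 1181 W
E = 1181 W × 911 h / 1000 = 1076 kWh
Cost = 1076 × 0.133 = $143.2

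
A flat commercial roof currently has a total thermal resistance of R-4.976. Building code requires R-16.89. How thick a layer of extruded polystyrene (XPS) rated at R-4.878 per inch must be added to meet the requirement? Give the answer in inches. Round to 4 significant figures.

ΔR = 16.89 − 4.976 = 11.914 ft²·°F·h/BTU
L = ΔR / (R/in) = 11.914/4.878 = 2.4424 in

2.442 in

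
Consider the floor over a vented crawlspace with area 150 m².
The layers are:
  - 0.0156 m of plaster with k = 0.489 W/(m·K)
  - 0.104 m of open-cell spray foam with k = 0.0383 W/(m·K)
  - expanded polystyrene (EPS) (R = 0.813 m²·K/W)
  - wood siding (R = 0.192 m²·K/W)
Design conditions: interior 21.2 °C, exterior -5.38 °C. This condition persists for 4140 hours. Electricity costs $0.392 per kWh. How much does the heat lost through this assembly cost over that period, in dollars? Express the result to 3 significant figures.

1720 dollars

0.0156/0.489 = 0.0319
0.104/0.0383 = 2.715
R_total = 0.0319 + 2.715 + 0.813 + 0.192 = 3.752 m²·K/W
Q = 150 × (21.2 − (-5.38)) / 3.752 = 1063 W
E = 1063 W × 4140 h / 1000 = 4399 kWh
Cost = 4399 × 0.392 = $1724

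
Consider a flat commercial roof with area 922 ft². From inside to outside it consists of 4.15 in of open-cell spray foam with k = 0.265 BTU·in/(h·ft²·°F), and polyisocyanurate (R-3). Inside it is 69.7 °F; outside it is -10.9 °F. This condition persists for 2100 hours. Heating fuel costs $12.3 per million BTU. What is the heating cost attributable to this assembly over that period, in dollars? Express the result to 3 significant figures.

4.15/0.265 = 15.66
R_total = 15.66 + 3 = 18.66 ft²·°F·h/BTU
Q = 922 × (69.7 − (-10.9)) / 18.66 = 3982 BTU/h
E = 3982 × 2100 = 8363000 BTU
Cost = 8363000/10⁶ × 12.3 = $102.9

103 dollars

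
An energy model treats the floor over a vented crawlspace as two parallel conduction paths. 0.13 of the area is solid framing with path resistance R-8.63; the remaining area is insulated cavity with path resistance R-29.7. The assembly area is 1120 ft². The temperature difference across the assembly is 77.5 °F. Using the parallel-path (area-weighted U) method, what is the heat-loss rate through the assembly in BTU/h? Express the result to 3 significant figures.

3850 BTU/h

U_eff = 0.87/29.7 + 0.13/8.63 = 0.02929 + 0.01506 = 0.04436
R_eff = 1/U_eff = 22.54 ft²·°F·h/BTU
Q = 1120 × 77.5 / 22.54 = 3850 BTU/h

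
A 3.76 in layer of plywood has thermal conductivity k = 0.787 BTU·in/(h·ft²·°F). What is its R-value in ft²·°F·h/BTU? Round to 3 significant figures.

4.78 ft²·°F·h/BTU

R = L/k = 3.76/0.787 = 4.778 ft²·°F·h/BTU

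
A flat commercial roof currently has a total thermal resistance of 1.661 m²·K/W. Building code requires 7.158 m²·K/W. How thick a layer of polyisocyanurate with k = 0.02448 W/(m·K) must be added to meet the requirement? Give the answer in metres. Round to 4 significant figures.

0.1346 m

ΔR = 7.158 − 1.661 = 5.497 m²·K/W
L = ΔR × k = 5.497 × 0.02448 = 0.13457 m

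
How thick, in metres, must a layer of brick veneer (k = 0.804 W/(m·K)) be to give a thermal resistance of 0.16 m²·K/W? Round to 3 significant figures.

L = R·k = 0.16 × 0.804 = 0.1286 m

0.129 m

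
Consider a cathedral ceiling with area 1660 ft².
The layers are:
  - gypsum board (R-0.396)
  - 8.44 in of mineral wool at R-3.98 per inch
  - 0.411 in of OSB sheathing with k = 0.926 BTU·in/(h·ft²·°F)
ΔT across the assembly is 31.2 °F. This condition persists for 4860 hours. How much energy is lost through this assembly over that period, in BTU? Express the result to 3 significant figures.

7310000 BTU

8.44 × 3.98 = 33.59
0.411/0.926 = 0.4438
R_total = 0.396 + 33.59 + 0.4438 = 34.43 ft²·°F·h/BTU
Q = 1660 × 31.2 / 34.43 = 1504 BTU/h
E = 1504 × 4860 = 7311000 BTU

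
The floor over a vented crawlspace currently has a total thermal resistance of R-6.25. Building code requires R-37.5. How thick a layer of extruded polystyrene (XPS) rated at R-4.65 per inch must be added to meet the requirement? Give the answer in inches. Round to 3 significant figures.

6.72 in

ΔR = 37.5 − 6.25 = 31.25 ft²·°F·h/BTU
L = ΔR / (R/in) = 31.25/4.65 = 6.72 in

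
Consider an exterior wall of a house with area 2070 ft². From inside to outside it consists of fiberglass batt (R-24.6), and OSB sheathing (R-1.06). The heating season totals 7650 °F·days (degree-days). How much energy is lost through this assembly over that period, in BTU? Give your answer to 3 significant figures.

14800000 BTU

R_total = 24.6 + 1.06 = 25.66 ft²·°F·h/BTU
E = A × HDD × 24 / R = 2070 × 7650 × 24 / 25.66 = 14810000 BTU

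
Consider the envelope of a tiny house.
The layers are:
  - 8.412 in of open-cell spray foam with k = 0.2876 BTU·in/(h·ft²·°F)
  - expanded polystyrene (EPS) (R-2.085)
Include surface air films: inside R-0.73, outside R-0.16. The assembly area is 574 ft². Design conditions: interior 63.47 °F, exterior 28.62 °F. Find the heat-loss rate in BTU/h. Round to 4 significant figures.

620.8 BTU/h

8.412/0.2876 = 29.249
R_total = 0.73 + 29.249 + 2.085 + 0.16 = 32.224 ft²·°F·h/BTU
Q = A·ΔT/R = 574 × (63.47 − 28.62) / 32.224 = 620.78 BTU/h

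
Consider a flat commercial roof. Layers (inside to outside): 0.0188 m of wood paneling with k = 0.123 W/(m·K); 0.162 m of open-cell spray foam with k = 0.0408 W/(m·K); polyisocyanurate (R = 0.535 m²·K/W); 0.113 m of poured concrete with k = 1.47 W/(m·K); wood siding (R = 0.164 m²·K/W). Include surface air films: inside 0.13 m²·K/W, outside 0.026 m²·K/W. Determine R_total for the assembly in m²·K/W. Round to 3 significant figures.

0.0188/0.123 = 0.1528
0.162/0.0408 = 3.971
0.113/1.47 = 0.07687
R_total = 0.13 + 0.1528 + 3.971 + 0.535 + 0.07687 + 0.164 + 0.026 = 5.055 m²·K/W

5.06 m²·K/W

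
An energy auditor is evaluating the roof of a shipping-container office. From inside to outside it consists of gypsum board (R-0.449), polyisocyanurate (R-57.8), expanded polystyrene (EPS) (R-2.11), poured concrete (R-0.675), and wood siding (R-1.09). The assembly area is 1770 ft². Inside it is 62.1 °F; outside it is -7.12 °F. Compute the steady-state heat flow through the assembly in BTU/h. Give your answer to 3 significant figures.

1970 BTU/h

R_total = 0.449 + 57.8 + 2.11 + 0.675 + 1.09 = 62.12 ft²·°F·h/BTU
Q = A·ΔT/R = 1770 × (62.1 − (-7.12)) / 62.12 = 1972 BTU/h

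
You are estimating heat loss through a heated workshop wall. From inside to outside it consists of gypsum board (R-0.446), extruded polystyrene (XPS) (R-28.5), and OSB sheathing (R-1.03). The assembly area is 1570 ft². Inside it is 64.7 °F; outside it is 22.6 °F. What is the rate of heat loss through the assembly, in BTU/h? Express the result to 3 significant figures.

2200 BTU/h

R_total = 0.446 + 28.5 + 1.03 = 29.98 ft²·°F·h/BTU
Q = A·ΔT/R = 1570 × (64.7 − 22.6) / 29.98 = 2205 BTU/h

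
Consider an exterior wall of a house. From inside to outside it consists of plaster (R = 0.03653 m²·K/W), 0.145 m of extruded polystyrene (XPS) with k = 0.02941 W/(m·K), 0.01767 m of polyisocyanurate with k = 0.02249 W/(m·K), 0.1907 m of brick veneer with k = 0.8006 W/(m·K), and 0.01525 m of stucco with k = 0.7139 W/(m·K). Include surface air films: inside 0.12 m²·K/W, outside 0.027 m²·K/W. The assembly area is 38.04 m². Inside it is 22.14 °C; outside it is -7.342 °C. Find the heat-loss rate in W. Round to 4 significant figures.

182.1 W

0.145/0.02941 = 4.9303
0.01767/0.02249 = 0.78568
0.1907/0.8006 = 0.2382
0.01525/0.7139 = 0.021362
R_total = 0.12 + 0.03653 + 4.9303 + 0.78568 + 0.2382 + 0.021362 + 0.027 = 6.1591 m²·K/W
Q = A·ΔT/R = 38.04 × (22.14 − (-7.342)) / 6.1591 = 182.09 W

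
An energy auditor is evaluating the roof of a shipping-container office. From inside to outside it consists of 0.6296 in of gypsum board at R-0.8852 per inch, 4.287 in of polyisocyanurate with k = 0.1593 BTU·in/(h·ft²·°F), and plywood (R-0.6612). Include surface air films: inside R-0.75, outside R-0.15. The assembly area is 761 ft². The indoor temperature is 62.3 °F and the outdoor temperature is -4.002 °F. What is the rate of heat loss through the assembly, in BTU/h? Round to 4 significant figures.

1738 BTU/h

0.6296 × 0.8852 = 0.55732
4.287/0.1593 = 26.911
R_total = 0.75 + 0.55732 + 26.911 + 0.6612 + 0.15 = 29.03 ft²·°F·h/BTU
Q = A·ΔT/R = 761 × (62.3 − (-4.002)) / 29.03 = 1738.1 BTU/h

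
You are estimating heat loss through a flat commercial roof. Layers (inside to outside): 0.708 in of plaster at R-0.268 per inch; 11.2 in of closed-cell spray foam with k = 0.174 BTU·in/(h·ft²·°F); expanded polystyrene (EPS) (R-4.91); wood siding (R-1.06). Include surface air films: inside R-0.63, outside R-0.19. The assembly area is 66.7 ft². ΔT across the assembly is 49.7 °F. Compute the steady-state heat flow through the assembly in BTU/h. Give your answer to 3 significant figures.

46.5 BTU/h

0.708 × 0.268 = 0.1897
11.2/0.174 = 64.37
R_total = 0.63 + 0.1897 + 64.37 + 4.91 + 1.06 + 0.19 = 71.35 ft²·°F·h/BTU
Q = A·ΔT/R = 66.7 × 49.7 / 71.35 = 46.46 BTU/h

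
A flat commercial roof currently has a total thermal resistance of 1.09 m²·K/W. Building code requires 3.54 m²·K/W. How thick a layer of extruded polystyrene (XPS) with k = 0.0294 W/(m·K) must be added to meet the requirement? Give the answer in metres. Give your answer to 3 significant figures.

0.0720 m

ΔR = 3.54 − 1.09 = 2.45 m²·K/W
L = ΔR × k = 2.45 × 0.0294 = 0.07203 m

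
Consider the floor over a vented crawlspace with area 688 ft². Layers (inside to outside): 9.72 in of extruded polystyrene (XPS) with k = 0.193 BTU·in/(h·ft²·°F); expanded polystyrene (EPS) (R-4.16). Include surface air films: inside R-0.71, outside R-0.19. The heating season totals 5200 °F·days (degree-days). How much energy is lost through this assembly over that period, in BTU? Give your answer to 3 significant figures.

9.72/0.193 = 50.36
R_total = 0.71 + 50.36 + 4.16 + 0.19 = 55.42 ft²·°F·h/BTU
E = A × HDD × 24 / R = 688 × 5200 × 24 / 55.42 = 1549000 BTU

1550000 BTU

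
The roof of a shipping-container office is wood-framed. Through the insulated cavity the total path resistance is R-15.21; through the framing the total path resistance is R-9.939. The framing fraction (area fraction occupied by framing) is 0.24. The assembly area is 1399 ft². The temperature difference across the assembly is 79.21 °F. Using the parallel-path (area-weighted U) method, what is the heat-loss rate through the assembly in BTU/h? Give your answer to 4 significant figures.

U_eff = 0.76/15.21 + 0.24/9.939 = 0.049967 + 0.024147 = 0.074114
R_eff = 1/U_eff = 13.493 ft²·°F·h/BTU
Q = 1399 × 79.21 / 13.493 = 8213 BTU/h

8213 BTU/h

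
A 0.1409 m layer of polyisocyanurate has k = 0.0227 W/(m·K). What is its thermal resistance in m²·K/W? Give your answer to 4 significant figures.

R = L/k = 0.1409/0.0227 = 6.207 m²·K/W

6.207 m²·K/W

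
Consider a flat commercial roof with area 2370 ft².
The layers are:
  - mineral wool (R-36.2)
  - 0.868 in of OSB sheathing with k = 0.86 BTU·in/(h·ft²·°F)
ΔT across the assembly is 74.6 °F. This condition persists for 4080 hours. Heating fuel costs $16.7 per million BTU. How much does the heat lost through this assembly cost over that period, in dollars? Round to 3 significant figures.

0.868/0.86 = 1.009
R_total = 36.2 + 1.009 = 37.21 ft²·°F·h/BTU
Q = 2370 × 74.6 / 37.21 = 4752 BTU/h
E = 4752 × 4080 = 19390000 BTU
Cost = 19390000/10⁶ × 16.7 = $323.8

324 dollars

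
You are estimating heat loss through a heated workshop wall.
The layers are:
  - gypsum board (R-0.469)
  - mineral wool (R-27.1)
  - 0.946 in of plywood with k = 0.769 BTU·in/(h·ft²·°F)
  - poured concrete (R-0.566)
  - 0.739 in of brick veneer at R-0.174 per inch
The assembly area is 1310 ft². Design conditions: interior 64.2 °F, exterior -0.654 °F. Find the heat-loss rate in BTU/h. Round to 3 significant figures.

2880 BTU/h

0.946/0.769 = 1.23
0.739 × 0.174 = 0.1286
R_total = 0.469 + 27.1 + 1.23 + 0.566 + 0.1286 = 29.49 ft²·°F·h/BTU
Q = A·ΔT/R = 1310 × (64.2 − (-0.654)) / 29.49 = 2881 BTU/h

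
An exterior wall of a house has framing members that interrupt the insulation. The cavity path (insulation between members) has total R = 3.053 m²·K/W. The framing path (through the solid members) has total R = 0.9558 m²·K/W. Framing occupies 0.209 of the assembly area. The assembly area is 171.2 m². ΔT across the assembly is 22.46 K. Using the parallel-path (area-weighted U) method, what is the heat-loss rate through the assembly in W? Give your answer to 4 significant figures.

U_eff = 0.791/3.053 + 0.209/0.9558 = 0.25909 + 0.21866 = 0.47775
R_eff = 1/U_eff = 2.0931 m²·K/W
Q = 171.2 × 22.46 / 2.0931 = 1837 W

1837 W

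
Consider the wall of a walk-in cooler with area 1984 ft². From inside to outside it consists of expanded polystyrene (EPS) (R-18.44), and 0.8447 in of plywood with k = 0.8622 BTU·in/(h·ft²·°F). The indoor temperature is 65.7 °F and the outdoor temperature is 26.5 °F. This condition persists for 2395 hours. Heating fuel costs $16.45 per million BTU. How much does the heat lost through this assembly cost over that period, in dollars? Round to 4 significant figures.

0.8447/0.8622 = 0.9797
R_total = 18.44 + 0.9797 = 19.42 ft²·°F·h/BTU
Q = 1984 × (65.7 − 26.5) / 19.42 = 4004.8 BTU/h
E = 4004.8 × 2395 = 9591600 BTU
Cost = 9591600/10⁶ × 16.45 = $157.78

157.8 dollars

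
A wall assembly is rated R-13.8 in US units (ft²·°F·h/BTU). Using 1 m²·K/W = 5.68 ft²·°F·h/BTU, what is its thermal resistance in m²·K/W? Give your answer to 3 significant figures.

2.43 m²·K/W

R_SI = 13.8/5.68 = 2.43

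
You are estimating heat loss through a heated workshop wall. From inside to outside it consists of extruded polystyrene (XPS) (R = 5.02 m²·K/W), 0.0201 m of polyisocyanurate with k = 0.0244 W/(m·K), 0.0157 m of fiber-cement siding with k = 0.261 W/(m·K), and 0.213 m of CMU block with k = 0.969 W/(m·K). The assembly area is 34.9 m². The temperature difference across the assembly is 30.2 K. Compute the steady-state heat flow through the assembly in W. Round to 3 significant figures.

0.0201/0.0244 = 0.8238
0.0157/0.261 = 0.06015
0.213/0.969 = 0.2198
R_total = 5.02 + 0.8238 + 0.06015 + 0.2198 = 6.124 m²·K/W
Q = A·ΔT/R = 34.9 × 30.2 / 6.124 = 172.1 W

172 W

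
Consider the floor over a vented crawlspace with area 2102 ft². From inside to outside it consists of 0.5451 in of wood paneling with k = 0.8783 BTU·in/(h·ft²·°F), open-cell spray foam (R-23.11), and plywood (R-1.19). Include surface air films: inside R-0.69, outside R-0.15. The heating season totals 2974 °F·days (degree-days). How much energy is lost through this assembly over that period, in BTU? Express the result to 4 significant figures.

0.5451/0.8783 = 0.62063
R_total = 0.69 + 0.62063 + 23.11 + 1.19 + 0.15 = 25.761 ft²·°F·h/BTU
E = A × HDD × 24 / R = 2102 × 2974 × 24 / 25.761 = 5824100 BTU

5824000 BTU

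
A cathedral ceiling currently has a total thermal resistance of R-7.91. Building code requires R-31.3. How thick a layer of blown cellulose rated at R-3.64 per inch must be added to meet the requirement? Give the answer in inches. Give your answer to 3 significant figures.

ΔR = 31.3 − 7.91 = 23.39 ft²·°F·h/BTU
L = ΔR / (R/in) = 23.39/3.64 = 6.426 in

6.43 in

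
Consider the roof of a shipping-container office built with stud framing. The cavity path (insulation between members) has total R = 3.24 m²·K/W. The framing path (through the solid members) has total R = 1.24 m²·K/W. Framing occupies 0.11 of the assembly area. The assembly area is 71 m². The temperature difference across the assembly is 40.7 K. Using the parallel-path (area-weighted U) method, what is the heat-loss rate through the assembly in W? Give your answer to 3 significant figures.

U_eff = 0.89/3.24 + 0.11/1.24 = 0.2747 + 0.08871 = 0.3634
R_eff = 1/U_eff = 2.752 m²·K/W
Q = 71 × 40.7 / 2.752 = 1050 W

1050 W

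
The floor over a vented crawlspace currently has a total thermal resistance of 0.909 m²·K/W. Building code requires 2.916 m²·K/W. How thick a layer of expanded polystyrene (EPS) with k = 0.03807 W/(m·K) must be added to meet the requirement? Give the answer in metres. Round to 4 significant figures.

ΔR = 2.916 − 0.909 = 2.007 m²·K/W
L = ΔR × k = 2.007 × 0.03807 = 0.076406 m

0.07641 m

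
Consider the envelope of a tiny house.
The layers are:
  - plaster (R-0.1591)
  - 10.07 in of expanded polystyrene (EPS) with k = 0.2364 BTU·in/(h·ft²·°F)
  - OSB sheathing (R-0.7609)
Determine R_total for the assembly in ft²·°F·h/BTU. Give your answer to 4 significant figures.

10.07/0.2364 = 42.597
R_total = 0.1591 + 42.597 + 0.7609 = 43.517 ft²·°F·h/BTU

43.52 ft²·°F·h/BTU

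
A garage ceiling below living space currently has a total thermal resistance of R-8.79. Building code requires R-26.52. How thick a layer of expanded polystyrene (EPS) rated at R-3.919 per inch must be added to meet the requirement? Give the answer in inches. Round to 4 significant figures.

4.524 in

ΔR = 26.52 − 8.79 = 17.73 ft²·°F·h/BTU
L = ΔR / (R/in) = 17.73/3.919 = 4.5241 in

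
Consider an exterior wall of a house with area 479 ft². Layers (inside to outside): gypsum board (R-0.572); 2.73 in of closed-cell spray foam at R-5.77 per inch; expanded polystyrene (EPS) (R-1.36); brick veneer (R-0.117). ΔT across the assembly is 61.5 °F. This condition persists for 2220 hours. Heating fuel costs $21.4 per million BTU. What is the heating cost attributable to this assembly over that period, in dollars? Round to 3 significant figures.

2.73 × 5.77 = 15.75
R_total = 0.572 + 15.75 + 1.36 + 0.117 = 17.8 ft²·°F·h/BTU
Q = 479 × 61.5 / 17.8 = 1655 BTU/h
E = 1655 × 2220 = 3674000 BTU
Cost = 3674000/10⁶ × 21.4 = $78.62

78.6 dollars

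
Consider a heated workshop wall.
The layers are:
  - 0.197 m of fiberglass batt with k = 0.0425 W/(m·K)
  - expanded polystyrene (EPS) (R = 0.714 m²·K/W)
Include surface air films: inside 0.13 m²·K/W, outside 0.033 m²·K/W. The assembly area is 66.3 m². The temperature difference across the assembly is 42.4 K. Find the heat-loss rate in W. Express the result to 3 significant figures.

510 W

0.197/0.0425 = 4.635
R_total = 0.13 + 4.635 + 0.714 + 0.033 = 5.512 m²·K/W
Q = A·ΔT/R = 66.3 × 42.4 / 5.512 = 510 W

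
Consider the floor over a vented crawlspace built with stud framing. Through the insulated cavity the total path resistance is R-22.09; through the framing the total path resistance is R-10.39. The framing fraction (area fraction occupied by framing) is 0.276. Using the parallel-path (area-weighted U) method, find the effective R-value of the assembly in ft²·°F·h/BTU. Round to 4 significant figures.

16.85 ft²·°F·h/BTU

U_eff = 0.724/22.09 + 0.276/10.39 = 0.032775 + 0.026564 = 0.059339
R_eff = 1/U_eff = 16.852 ft²·°F·h/BTU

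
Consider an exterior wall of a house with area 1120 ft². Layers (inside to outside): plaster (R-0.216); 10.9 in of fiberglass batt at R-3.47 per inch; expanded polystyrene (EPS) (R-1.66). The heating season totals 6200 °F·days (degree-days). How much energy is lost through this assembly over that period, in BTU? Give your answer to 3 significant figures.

10.9 × 3.47 = 37.82
R_total = 0.216 + 37.82 + 1.66 = 39.7 ft²·°F·h/BTU
E = A × HDD × 24 / R = 1120 × 6200 × 24 / 39.7 = 4198000 BTU

4200000 BTU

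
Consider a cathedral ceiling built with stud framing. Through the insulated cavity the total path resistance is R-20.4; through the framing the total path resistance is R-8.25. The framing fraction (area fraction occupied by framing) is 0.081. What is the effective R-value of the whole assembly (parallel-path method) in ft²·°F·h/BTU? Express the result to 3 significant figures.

U_eff = 0.919/20.4 + 0.081/8.25 = 0.04505 + 0.009818 = 0.05487
R_eff = 1/U_eff = 18.23 ft²·°F·h/BTU

18.2 ft²·°F·h/BTU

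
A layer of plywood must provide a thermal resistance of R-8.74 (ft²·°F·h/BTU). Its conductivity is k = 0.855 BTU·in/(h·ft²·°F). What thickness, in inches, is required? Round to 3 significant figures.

L = R × k = 8.74 × 0.855 = 7.473 in

7.47 in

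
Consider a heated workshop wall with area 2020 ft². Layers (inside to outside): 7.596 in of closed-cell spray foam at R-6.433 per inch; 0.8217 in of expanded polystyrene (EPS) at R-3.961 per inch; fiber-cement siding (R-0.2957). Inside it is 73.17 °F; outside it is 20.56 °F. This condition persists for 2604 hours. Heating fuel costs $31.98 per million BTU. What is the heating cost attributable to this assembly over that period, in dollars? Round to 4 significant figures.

7.596 × 6.433 = 48.865
0.8217 × 3.961 = 3.2548
R_total = 48.865 + 3.2548 + 0.2957 = 52.416 ft²·°F·h/BTU
Q = 2020 × (73.17 − 20.56) / 52.416 = 2027.5 BTU/h
E = 2027.5 × 2604 = 5279600 BTU
Cost = 5279600/10⁶ × 31.98 = $168.84

168.8 dollars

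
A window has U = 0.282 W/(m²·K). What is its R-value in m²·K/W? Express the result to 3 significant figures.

R = 1/U = 1/0.282 = 3.546

3.55 m²·K/W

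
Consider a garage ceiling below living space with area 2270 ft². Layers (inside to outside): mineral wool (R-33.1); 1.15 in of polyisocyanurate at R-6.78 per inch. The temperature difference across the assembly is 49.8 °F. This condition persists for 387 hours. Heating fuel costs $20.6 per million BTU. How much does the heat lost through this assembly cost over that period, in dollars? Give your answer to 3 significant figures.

1.15 × 6.78 = 7.797
R_total = 33.1 + 7.797 = 40.9 ft²·°F·h/BTU
Q = 2270 × 49.8 / 40.9 = 2764 BTU/h
E = 2764 × 387 = 1070000 BTU
Cost = 1070000/10⁶ × 20.6 = $22.04

22.0 dollars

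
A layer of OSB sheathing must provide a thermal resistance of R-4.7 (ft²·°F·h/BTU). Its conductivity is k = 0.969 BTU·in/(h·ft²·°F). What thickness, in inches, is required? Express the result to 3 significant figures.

4.55 in

L = R × k = 4.7 × 0.969 = 4.554 in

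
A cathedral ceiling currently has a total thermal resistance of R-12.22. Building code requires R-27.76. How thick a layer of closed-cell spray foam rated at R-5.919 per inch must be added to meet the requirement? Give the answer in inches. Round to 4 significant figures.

ΔR = 27.76 − 12.22 = 15.54 ft²·°F·h/BTU
L = ΔR / (R/in) = 15.54/5.919 = 2.6254 in

2.625 in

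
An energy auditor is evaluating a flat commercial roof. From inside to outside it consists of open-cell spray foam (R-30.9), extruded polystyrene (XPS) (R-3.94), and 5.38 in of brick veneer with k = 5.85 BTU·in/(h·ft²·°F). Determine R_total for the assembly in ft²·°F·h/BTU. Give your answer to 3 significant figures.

5.38/5.85 = 0.9197
R_total = 30.9 + 3.94 + 0.9197 = 35.76 ft²·°F·h/BTU

35.8 ft²·°F·h/BTU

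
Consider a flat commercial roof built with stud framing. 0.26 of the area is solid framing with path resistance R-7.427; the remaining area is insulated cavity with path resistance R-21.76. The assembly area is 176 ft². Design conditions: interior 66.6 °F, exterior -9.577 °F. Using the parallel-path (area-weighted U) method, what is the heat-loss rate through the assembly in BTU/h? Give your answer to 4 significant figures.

U_eff = 0.74/21.76 + 0.26/7.427 = 0.034007 + 0.035007 = 0.069015
R_eff = 1/U_eff = 14.49 ft²·°F·h/BTU
Q = 176 × (66.6 − (-9.577)) / 14.49 = 925.29 BTU/h

925.3 BTU/h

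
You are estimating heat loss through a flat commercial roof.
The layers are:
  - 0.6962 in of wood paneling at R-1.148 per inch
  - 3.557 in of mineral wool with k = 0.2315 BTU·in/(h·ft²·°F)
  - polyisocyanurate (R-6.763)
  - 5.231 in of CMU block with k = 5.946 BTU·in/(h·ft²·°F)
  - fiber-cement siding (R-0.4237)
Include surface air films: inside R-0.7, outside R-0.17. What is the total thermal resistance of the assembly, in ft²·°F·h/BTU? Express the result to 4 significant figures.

25.10 ft²·°F·h/BTU

0.6962 × 1.148 = 0.79924
3.557/0.2315 = 15.365
5.231/5.946 = 0.87975
R_total = 0.7 + 0.79924 + 15.365 + 6.763 + 0.87975 + 0.4237 + 0.17 = 25.101 ft²·°F·h/BTU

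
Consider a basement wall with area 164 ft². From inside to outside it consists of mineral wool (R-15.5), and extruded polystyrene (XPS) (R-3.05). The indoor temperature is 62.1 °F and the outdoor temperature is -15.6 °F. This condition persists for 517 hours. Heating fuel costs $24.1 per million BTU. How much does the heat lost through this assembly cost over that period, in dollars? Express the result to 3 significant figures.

8.56 dollars

R_total = 15.5 + 3.05 = 18.55 ft²·°F·h/BTU
Q = 164 × (62.1 − (-15.6)) / 18.55 = 686.9 BTU/h
E = 686.9 × 517 = 355100 BTU
Cost = 355100/10⁶ × 24.1 = $8.559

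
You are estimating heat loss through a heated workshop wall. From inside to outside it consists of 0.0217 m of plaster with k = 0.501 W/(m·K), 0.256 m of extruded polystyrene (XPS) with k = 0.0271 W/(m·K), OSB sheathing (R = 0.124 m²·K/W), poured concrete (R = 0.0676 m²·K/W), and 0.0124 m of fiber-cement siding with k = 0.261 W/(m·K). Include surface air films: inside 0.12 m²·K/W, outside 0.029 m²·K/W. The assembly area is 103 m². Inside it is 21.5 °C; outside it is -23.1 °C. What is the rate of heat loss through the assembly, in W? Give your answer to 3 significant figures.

0.0217/0.501 = 0.04331
0.256/0.0271 = 9.446
0.0124/0.261 = 0.04751
R_total = 0.12 + 0.04331 + 9.446 + 0.124 + 0.0676 + 0.04751 + 0.029 = 9.878 m²·K/W
Q = A·ΔT/R = 103 × (21.5 − (-23.1)) / 9.878 = 465.1 W

465 W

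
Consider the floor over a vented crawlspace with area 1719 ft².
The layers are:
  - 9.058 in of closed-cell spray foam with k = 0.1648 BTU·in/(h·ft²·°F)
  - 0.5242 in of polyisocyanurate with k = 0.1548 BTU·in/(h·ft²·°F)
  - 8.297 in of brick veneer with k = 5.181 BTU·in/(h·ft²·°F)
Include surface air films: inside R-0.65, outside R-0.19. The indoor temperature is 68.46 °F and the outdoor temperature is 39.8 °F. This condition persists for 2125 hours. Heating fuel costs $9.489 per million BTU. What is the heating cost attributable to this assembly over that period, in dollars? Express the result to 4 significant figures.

16.34 dollars

9.058/0.1648 = 54.964
0.5242/0.1548 = 3.3863
8.297/5.181 = 1.6014
R_total = 0.65 + 54.964 + 3.3863 + 1.6014 + 0.19 = 60.791 ft²·°F·h/BTU
Q = 1719 × (68.46 − 39.8) / 60.791 = 810.42 BTU/h
E = 810.42 × 2125 = 1722100 BTU
Cost = 1722100/10⁶ × 9.489 = $16.341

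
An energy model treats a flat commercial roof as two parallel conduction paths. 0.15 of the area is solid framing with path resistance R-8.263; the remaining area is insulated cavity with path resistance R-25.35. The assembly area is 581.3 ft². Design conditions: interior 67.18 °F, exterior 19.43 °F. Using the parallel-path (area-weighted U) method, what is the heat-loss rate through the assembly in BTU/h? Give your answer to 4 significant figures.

U_eff = 0.85/25.35 + 0.15/8.263 = 0.033531 + 0.018153 = 0.051684
R_eff = 1/U_eff = 19.348 ft²·°F·h/BTU
Q = 581.3 × (67.18 − 19.43) / 19.348 = 1434.6 BTU/h

1435 BTU/h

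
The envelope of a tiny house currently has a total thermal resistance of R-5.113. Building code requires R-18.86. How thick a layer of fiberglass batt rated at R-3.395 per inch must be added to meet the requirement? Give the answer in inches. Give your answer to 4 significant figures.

ΔR = 18.86 − 5.113 = 13.747 ft²·°F·h/BTU
L = ΔR / (R/in) = 13.747/3.395 = 4.0492 in

4.049 in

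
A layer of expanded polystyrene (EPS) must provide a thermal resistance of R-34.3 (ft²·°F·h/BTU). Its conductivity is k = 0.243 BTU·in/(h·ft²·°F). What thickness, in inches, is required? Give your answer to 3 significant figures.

8.33 in

L = R × k = 34.3 × 0.243 = 8.335 in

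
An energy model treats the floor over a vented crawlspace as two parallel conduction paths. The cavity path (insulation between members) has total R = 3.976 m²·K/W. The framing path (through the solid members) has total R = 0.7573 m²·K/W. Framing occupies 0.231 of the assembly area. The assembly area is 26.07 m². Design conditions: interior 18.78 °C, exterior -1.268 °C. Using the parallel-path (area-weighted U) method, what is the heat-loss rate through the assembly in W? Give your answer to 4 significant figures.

260.5 W

U_eff = 0.769/3.976 + 0.231/0.7573 = 0.19341 + 0.30503 = 0.49844
R_eff = 1/U_eff = 2.0063 m²·K/W
Q = 26.07 × (18.78 − (-1.268)) / 2.0063 = 260.51 W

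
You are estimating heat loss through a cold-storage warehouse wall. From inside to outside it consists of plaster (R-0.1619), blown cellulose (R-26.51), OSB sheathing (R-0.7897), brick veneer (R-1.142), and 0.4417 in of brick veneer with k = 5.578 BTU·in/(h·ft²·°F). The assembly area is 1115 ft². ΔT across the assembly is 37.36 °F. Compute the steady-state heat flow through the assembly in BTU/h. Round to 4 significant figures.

1452 BTU/h

0.4417/5.578 = 0.079186
R_total = 0.1619 + 26.51 + 0.7897 + 1.142 + 0.079186 = 28.683 ft²·°F·h/BTU
Q = A·ΔT/R = 1115 × 37.36 / 28.683 = 1452.3 BTU/h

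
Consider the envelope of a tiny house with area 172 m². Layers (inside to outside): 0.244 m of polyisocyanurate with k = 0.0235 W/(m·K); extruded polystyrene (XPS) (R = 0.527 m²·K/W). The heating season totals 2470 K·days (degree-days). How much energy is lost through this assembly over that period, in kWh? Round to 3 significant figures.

935 kWh

0.244/0.0235 = 10.38
R_total = 10.38 + 0.527 = 10.91 m²·K/W
E = A × HDD × 24 / R / 1000 = 172 × 2470 × 24 / 10.91 / 1000 = 934.6 kWh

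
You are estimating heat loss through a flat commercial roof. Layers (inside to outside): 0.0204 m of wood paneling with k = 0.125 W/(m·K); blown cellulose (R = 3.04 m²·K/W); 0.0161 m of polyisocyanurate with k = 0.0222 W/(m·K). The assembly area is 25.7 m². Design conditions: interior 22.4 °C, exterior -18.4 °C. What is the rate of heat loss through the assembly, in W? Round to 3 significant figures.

267 W

0.0204/0.125 = 0.1632
0.0161/0.0222 = 0.7252
R_total = 0.1632 + 3.04 + 0.7252 = 3.928 m²·K/W
Q = A·ΔT/R = 25.7 × (22.4 − (-18.4)) / 3.928 = 266.9 W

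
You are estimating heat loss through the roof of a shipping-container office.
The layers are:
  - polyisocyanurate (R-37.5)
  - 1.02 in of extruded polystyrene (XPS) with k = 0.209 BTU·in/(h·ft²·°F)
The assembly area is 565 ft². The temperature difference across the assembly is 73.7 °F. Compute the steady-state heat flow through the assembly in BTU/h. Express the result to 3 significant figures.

1.02/0.209 = 4.88
R_total = 37.5 + 4.88 = 42.38 ft²·°F·h/BTU
Q = A·ΔT/R = 565 × 73.7 / 42.38 = 982.5 BTU/h

983 BTU/h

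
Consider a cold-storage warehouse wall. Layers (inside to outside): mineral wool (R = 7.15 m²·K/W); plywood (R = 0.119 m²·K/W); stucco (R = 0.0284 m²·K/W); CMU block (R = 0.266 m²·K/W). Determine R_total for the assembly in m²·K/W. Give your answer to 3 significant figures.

R_total = 7.15 + 0.119 + 0.0284 + 0.266 = 7.563 m²·K/W

7.56 m²·K/W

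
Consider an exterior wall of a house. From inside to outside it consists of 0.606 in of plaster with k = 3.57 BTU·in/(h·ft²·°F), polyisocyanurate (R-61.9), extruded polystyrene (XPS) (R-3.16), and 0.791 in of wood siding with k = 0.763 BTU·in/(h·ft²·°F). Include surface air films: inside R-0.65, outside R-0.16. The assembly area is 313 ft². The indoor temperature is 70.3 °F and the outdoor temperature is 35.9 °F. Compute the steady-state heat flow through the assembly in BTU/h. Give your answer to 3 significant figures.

161 BTU/h

0.606/3.57 = 0.1697
0.791/0.763 = 1.037
R_total = 0.65 + 0.1697 + 61.9 + 3.16 + 1.037 + 0.16 = 67.08 ft²·°F·h/BTU
Q = A·ΔT/R = 313 × (70.3 − 35.9) / 67.08 = 160.5 BTU/h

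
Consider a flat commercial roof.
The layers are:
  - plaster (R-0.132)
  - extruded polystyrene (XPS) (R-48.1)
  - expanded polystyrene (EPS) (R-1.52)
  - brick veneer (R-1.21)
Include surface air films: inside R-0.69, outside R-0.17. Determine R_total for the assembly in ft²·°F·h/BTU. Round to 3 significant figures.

R_total = 0.69 + 0.132 + 48.1 + 1.52 + 1.21 + 0.17 = 51.82 ft²·°F·h/BTU

51.8 ft²·°F·h/BTU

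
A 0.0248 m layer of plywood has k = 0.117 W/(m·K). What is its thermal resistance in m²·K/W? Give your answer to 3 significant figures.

0.212 m²·K/W

R = L/k = 0.0248/0.117 = 0.212 m²·K/W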